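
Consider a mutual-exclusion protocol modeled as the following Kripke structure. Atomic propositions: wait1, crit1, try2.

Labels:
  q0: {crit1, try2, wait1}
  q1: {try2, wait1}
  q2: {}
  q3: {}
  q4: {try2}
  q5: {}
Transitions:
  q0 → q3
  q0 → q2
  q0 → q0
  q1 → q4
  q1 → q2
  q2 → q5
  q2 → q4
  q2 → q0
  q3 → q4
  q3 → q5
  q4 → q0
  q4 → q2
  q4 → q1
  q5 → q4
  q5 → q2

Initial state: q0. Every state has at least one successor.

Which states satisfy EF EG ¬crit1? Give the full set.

{q0, q1, q2, q3, q4, q5}

States satisfying EG ¬crit1: {q1, q2, q3, q4, q5}.
States satisfying EF EG ¬crit1: {q0, q1, q2, q3, q4, q5}.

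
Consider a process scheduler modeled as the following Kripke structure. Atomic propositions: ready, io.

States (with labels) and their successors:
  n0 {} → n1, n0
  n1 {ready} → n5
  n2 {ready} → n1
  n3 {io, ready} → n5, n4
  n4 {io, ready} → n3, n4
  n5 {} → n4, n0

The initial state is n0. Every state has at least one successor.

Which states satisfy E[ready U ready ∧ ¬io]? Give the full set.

{n1, n2}

States satisfying ready: {n1, n2, n3, n4}.
States satisfying ready ∧ ¬io: {n1, n2}.
States satisfying E[ready U ready ∧ ¬io]: {n1, n2}.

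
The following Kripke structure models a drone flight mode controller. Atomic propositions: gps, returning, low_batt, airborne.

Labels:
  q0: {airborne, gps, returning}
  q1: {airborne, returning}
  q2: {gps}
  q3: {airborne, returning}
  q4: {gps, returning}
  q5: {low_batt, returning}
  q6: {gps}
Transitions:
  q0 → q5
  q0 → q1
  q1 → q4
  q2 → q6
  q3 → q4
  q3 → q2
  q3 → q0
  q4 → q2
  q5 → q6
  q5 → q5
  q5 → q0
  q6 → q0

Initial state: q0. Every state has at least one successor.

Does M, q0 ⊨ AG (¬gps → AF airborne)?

States satisfying ¬gps → AF airborne: {q0, q1, q2, q3, q4, q6}.
States satisfying AG (¬gps → AF airborne): ∅.
q5 is reachable from q0 and violates ¬gps → AF airborne, so AG fails at q0.
q0 ∉ Sat(AG (¬gps → AF airborne)).

Does not hold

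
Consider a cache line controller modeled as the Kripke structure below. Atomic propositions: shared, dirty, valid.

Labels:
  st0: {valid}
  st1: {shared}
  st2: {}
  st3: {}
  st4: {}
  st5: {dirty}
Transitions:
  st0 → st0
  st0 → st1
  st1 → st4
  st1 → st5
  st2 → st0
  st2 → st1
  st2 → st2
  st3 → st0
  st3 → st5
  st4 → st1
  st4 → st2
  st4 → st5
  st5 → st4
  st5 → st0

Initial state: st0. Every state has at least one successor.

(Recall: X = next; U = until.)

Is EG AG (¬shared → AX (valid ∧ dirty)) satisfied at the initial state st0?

Violated

States satisfying AG (¬shared → AX (valid ∧ dirty)): ∅.
States satisfying EG AG (¬shared → AX (valid ∧ dirty)): ∅.
No suitable path/successor from st0 witnesses the formula.
st0 ∉ Sat(EG AG (¬shared → AX (valid ∧ dirty))).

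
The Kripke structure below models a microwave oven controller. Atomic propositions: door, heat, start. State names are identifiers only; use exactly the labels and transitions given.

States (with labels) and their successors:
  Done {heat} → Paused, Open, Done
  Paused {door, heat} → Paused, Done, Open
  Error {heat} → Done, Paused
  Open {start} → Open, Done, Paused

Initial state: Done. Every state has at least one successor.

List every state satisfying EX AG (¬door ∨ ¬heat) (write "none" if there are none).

States satisfying AG (¬door ∨ ¬heat): ∅.
States satisfying EX AG (¬door ∨ ¬heat): ∅.

none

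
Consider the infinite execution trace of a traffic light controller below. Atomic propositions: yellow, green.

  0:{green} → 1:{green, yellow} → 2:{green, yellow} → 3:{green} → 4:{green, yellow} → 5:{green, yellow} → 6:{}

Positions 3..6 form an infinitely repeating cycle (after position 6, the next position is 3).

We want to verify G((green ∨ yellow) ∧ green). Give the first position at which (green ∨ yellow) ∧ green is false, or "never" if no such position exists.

6

Check (green ∨ yellow) ∧ green at each position in order: 0 ✓, 1 ✓, 2 ✓, 3 ✓, 4 ✓, 5 ✓.
At position 6 the labels are {}, so (green ∨ yellow) ∧ green is false there. This is the first violation.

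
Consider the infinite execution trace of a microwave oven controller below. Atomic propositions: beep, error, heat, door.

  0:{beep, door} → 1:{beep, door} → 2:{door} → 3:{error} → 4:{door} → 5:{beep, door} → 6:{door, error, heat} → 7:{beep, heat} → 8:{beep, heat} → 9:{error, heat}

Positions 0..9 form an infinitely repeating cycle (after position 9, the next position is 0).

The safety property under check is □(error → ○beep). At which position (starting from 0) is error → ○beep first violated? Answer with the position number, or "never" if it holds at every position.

Check error → ○beep at each position in order: 0 ✓, 1 ✓, 2 ✓.
At position 3 the labels are {error} and the next position 4 has {door}, so error → ○beep is false there. This is the first violation.

3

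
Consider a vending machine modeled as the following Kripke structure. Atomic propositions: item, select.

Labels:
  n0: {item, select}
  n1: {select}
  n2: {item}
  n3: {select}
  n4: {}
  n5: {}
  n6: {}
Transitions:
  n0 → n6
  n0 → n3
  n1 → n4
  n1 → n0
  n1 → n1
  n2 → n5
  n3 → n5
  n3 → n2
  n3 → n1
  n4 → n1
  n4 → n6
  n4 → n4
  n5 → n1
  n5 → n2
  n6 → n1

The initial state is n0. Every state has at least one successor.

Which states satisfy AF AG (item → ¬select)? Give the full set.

none

States satisfying AG (item → ¬select): ∅.
States satisfying AF AG (item → ¬select): ∅.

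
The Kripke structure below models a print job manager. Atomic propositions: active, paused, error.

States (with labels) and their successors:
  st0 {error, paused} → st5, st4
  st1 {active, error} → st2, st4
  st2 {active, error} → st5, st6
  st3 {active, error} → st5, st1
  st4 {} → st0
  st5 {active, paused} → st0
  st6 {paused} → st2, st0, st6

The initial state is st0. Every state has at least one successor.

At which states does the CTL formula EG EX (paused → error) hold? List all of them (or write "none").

States satisfying EX (paused → error): {st0, st1, st3, st4, st5, st6}.
States satisfying EG EX (paused → error): {st0, st1, st3, st4, st5, st6}.

{st0, st1, st3, st4, st5, st6}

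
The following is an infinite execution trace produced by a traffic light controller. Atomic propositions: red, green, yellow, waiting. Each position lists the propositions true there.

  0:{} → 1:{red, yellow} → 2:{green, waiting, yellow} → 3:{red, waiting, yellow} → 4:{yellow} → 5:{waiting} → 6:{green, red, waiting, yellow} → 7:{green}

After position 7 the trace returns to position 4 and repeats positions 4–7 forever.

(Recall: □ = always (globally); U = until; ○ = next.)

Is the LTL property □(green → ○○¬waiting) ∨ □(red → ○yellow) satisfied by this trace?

No

green → ○○¬waiting must hold at every position from 0 onward. It fails at position 7, so □(green → ○○¬waiting) is false.
Positions where green holds: 2, 6, 7.
Check ○○¬waiting at each: 2→ok, 6→ok, 7→fails.
red → ○yellow must hold at every position from 0 onward. It fails at position 6, so □(red → ○yellow) is false.
Positions where red holds: 1, 3, 6.
Check ○yellow at each: 1→ok, 3→ok, 6→fails.
At position 0: □(green → ○○¬waiting) is false; □(red → ○yellow) is false; so □(green → ○○¬waiting) ∨ □(red → ○yellow) is false.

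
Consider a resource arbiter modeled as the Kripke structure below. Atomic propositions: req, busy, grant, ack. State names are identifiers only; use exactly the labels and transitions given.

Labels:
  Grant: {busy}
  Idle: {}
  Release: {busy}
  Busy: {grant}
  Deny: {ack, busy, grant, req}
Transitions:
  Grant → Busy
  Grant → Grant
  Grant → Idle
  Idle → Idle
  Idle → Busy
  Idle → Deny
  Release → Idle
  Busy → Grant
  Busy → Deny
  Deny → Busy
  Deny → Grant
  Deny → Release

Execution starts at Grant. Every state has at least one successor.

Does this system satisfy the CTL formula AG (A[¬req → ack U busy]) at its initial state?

No

States satisfying A[¬req → ack U busy]: {Grant, Release, Deny}.
States satisfying AG (A[¬req → ack U busy]): ∅.
Busy is reachable from Grant and violates A[¬req → ack U busy], so AG fails at Grant.
Grant ∉ Sat(AG (A[¬req → ack U busy])).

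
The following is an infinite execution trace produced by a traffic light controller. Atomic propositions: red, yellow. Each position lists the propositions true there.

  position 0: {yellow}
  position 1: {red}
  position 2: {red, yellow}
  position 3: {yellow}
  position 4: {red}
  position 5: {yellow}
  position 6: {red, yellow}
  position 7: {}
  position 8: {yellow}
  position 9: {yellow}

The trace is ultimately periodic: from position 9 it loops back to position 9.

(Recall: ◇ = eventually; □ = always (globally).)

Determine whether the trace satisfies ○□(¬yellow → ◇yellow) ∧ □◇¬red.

Yes

The position after 0 is 1; □(¬yellow → ◇yellow) is true there.
◇¬red holds at every position 0..9, and those are all positions ever visited, so □◇¬red holds.
At position 0: ○□(¬yellow → ◇yellow) is true; □◇¬red is true; so ○□(¬yellow → ◇yellow) ∧ □◇¬red is true.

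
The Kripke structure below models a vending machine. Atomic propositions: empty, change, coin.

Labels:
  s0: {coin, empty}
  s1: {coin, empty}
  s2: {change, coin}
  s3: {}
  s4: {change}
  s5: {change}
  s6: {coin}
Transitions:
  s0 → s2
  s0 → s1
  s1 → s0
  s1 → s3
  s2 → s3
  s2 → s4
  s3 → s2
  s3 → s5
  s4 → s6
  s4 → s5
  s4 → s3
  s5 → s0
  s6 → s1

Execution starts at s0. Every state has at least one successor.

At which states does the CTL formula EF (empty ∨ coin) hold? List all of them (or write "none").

States satisfying empty ∨ coin: {s0, s1, s2, s6}.
States satisfying EF (empty ∨ coin): {s0, s1, s2, s3, s4, s5, s6}.

{s0, s1, s2, s3, s4, s5, s6}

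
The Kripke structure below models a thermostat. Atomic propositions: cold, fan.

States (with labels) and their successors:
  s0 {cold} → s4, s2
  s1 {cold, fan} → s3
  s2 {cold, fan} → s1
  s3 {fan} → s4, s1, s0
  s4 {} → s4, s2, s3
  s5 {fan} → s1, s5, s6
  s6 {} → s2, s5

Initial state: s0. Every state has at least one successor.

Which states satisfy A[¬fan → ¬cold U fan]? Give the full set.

{s1, s2, s3, s5, s6}

States satisfying ¬fan → ¬cold: {s1, s2, s3, s4, s5, s6}.
States satisfying fan: {s1, s2, s3, s5}.
States satisfying A[¬fan → ¬cold U fan]: {s1, s2, s3, s5, s6}.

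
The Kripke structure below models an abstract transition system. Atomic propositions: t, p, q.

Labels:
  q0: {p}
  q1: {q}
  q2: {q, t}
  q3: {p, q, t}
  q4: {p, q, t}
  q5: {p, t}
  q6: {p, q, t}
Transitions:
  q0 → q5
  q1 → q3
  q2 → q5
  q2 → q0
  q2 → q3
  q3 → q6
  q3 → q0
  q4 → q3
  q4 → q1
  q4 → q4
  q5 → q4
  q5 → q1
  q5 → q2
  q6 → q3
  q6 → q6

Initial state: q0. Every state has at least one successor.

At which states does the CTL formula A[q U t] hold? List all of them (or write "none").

States satisfying q: {q1, q2, q3, q4, q6}.
States satisfying t: {q2, q3, q4, q5, q6}.
States satisfying A[q U t]: {q1, q2, q3, q4, q5, q6}.

{q1, q2, q3, q4, q5, q6}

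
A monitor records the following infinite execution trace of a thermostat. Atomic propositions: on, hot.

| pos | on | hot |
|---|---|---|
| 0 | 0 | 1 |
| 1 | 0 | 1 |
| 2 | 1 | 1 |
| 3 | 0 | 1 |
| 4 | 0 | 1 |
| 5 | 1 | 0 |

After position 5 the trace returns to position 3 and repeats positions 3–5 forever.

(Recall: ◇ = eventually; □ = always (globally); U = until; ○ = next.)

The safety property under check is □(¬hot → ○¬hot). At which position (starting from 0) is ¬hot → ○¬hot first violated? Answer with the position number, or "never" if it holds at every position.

5

Check ¬hot → ○¬hot at each position in order: 0 ✓, 1 ✓, 2 ✓, 3 ✓, 4 ✓.
At position 5 the labels are {on} and the next position 3 has {hot}, so ¬hot → ○¬hot is false there. This is the first violation.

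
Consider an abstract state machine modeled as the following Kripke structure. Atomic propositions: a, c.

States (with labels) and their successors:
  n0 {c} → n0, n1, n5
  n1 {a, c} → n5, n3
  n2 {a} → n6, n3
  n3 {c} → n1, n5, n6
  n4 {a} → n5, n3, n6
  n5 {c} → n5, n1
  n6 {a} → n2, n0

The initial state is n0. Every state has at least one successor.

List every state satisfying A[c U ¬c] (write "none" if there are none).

States satisfying c: {n0, n1, n3, n5}.
States satisfying ¬c: {n2, n4, n6}.
States satisfying A[c U ¬c]: {n2, n4, n6}.

{n2, n4, n6}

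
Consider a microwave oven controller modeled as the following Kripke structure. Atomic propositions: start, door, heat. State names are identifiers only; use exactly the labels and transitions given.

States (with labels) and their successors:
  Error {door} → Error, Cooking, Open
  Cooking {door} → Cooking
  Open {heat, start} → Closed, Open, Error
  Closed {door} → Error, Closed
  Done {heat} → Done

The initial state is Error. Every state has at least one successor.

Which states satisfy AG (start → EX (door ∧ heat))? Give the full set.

{Cooking, Done}

States satisfying start → EX (door ∧ heat): {Error, Cooking, Closed, Done}.
States satisfying AG (start → EX (door ∧ heat)): {Cooking, Done}.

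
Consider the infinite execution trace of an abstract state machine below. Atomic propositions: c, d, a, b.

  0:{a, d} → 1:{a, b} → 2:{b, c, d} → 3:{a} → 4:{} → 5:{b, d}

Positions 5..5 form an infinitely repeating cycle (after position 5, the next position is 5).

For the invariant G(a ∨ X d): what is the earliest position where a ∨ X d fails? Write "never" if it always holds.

2

Check a ∨ X d at each position in order: 0 ✓, 1 ✓.
At position 2 the labels are {b, c, d} and the next position 3 has {a}, so a ∨ X d is false there. This is the first violation.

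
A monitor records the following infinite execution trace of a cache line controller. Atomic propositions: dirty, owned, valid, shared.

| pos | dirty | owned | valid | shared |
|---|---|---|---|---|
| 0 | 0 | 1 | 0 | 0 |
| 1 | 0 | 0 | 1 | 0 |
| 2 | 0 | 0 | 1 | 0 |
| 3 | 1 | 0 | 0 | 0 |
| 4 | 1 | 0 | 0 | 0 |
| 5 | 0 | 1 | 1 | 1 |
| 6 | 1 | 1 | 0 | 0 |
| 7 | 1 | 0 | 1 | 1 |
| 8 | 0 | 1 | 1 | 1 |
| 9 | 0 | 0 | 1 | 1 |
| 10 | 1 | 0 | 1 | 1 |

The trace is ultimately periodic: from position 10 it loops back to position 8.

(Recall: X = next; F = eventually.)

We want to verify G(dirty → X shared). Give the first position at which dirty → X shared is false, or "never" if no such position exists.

3

Check dirty → X shared at each position in order: 0 ✓, 1 ✓, 2 ✓.
At position 3 the labels are {dirty} and the next position 4 has {dirty}, so dirty → X shared is false there. This is the first violation.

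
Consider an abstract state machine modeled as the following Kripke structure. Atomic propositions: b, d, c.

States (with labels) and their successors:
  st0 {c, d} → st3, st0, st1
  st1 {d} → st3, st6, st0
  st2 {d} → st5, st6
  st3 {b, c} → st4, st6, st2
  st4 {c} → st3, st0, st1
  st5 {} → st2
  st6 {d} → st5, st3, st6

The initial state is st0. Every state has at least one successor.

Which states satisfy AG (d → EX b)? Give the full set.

States satisfying d → EX b: {st0, st1, st3, st4, st5, st6}.
States satisfying AG (d → EX b): ∅.

none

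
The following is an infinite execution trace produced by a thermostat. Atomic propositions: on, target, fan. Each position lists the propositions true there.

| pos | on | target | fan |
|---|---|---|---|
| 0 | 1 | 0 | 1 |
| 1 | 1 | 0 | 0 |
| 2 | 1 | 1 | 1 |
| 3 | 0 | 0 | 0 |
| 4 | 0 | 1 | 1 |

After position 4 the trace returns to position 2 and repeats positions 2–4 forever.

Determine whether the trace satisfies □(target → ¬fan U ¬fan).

target → ¬fan U ¬fan must hold at every position from 0 onward. It fails at position 2, so □(target → ¬fan U ¬fan) is false.
Positions where target holds: 2, 4.
Check ¬fan U ¬fan at each: 2→fails, 4→fails.

Violated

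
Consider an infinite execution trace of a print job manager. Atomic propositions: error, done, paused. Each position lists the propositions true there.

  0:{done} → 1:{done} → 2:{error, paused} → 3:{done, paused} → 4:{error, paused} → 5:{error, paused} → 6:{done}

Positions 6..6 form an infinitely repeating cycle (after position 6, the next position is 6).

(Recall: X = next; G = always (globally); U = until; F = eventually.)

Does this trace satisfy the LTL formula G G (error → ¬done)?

Yes

G (error → ¬done) holds at every position 0..6, and those are all positions ever visited, so G G (error → ¬done) holds.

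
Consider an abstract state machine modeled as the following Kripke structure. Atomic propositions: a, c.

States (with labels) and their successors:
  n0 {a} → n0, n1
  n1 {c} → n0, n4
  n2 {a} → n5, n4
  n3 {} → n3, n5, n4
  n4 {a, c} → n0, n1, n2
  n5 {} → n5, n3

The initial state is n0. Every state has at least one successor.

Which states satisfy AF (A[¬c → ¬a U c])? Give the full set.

States satisfying A[¬c → ¬a U c]: {n1, n4}.
States satisfying AF (A[¬c → ¬a U c]): {n1, n4}.

{n1, n4}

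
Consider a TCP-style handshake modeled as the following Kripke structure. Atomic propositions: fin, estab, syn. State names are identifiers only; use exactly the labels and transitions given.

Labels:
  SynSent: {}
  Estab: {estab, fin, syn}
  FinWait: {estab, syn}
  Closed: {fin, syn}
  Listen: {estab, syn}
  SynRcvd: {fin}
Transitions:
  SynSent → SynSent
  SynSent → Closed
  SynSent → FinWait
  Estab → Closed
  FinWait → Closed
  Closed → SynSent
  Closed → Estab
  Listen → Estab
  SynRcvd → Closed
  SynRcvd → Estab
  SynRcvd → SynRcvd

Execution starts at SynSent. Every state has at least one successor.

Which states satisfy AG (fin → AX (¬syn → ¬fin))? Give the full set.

{SynSent, Estab, FinWait, Closed, Listen}

States satisfying fin → AX (¬syn → ¬fin): {SynSent, Estab, FinWait, Closed, Listen}.
States satisfying AG (fin → AX (¬syn → ¬fin)): {SynSent, Estab, FinWait, Closed, Listen}.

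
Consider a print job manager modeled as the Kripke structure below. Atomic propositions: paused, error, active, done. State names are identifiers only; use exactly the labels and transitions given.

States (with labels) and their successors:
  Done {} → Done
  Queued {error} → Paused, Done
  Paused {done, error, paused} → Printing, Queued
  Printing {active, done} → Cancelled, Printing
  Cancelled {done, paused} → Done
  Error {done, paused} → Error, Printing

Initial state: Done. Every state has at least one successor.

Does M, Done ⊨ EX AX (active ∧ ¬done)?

States satisfying AX (active ∧ ¬done): ∅.
States satisfying EX AX (active ∧ ¬done): ∅.
No suitable path/successor from Done witnesses the formula.
Done ∉ Sat(EX AX (active ∧ ¬done)).

Violated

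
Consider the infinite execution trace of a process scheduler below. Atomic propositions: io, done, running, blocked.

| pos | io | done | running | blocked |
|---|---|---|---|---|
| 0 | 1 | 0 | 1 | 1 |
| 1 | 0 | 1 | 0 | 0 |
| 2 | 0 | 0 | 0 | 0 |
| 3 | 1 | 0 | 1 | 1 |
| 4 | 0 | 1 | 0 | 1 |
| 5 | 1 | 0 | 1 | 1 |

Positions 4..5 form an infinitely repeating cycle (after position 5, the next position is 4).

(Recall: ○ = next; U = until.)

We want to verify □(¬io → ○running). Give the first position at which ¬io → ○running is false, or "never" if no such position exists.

Check ¬io → ○running at each position in order: 0 ✓.
At position 1 the labels are {done} and the next position 2 has {}, so ¬io → ○running is false there. This is the first violation.

1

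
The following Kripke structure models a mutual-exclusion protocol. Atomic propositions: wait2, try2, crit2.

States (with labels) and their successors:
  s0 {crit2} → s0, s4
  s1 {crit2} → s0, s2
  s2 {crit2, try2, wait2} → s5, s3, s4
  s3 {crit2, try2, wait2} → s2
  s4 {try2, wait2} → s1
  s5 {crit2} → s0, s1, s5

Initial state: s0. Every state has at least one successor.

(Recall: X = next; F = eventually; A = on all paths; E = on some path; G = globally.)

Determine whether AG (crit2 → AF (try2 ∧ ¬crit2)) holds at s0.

Does not hold

States satisfying crit2 → AF (try2 ∧ ¬crit2): {s4}.
States satisfying AG (crit2 → AF (try2 ∧ ¬crit2)): ∅.
s0 is reachable from s0 and violates crit2 → AF (try2 ∧ ¬crit2), so AG fails at s0.
s0 ∉ Sat(AG (crit2 → AF (try2 ∧ ¬crit2))).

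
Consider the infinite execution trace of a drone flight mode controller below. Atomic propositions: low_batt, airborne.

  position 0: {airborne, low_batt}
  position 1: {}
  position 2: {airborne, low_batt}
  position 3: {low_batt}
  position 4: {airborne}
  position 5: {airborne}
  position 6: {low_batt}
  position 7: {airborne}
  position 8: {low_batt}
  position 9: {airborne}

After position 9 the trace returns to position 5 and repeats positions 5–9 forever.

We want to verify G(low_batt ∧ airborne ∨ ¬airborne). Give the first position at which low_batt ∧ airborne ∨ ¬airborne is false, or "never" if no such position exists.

Check low_batt ∧ airborne ∨ ¬airborne at each position in order: 0 ✓, 1 ✓, 2 ✓, 3 ✓.
At position 4 the labels are {airborne}, so low_batt ∧ airborne ∨ ¬airborne is false there. This is the first violation.

4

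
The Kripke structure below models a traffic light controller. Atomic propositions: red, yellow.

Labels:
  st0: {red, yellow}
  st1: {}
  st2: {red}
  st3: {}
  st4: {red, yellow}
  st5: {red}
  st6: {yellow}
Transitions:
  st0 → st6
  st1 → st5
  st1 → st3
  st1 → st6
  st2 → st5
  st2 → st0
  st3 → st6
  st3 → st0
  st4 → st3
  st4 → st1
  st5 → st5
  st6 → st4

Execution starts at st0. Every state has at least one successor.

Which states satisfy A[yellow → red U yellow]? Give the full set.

{st0, st3, st4, st6}

States satisfying yellow → red: {st0, st1, st2, st3, st4, st5}.
States satisfying yellow: {st0, st4, st6}.
States satisfying A[yellow → red U yellow]: {st0, st3, st4, st6}.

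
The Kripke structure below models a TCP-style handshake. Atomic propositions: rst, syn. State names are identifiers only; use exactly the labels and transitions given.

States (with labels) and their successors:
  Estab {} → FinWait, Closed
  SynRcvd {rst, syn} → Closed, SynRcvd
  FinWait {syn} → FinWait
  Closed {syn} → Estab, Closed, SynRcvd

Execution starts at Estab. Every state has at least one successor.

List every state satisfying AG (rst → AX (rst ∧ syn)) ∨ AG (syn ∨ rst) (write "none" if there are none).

{FinWait}

States satisfying rst → AX (rst ∧ syn): {Estab, FinWait, Closed}.
States satisfying AG (rst → AX (rst ∧ syn)): {FinWait}.
States satisfying syn ∨ rst: {SynRcvd, FinWait, Closed}.
States satisfying AG (syn ∨ rst): {FinWait}.
States satisfying AG (rst → AX (rst ∧ syn)) ∨ AG (syn ∨ rst): {FinWait}.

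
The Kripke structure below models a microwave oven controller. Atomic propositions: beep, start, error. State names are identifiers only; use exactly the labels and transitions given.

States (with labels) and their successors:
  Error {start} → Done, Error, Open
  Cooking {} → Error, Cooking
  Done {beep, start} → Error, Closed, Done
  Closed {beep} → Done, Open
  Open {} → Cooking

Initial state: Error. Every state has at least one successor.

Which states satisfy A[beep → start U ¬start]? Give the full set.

States satisfying beep → start: {Error, Cooking, Done, Open}.
States satisfying ¬start: {Cooking, Closed, Open}.
States satisfying A[beep → start U ¬start]: {Cooking, Closed, Open}.

{Cooking, Closed, Open}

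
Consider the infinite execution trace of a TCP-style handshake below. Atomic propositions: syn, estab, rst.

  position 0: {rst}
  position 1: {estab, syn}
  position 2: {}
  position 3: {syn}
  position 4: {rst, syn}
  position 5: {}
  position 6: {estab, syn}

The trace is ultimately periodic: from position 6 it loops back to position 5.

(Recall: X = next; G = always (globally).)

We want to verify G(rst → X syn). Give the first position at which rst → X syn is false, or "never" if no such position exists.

4

Check rst → X syn at each position in order: 0 ✓, 1 ✓, 2 ✓, 3 ✓.
At position 4 the labels are {rst, syn} and the next position 5 has {}, so rst → X syn is false there. This is the first violation.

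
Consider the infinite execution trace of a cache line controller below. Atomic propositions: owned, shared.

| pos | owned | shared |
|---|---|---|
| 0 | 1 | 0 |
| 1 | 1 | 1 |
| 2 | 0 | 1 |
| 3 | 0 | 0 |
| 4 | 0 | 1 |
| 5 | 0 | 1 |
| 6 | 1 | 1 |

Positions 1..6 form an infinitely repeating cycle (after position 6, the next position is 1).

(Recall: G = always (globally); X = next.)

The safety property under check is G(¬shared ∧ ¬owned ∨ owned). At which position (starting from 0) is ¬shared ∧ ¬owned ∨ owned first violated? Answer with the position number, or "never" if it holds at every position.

2

Check ¬shared ∧ ¬owned ∨ owned at each position in order: 0 ✓, 1 ✓.
At position 2 the labels are {shared}, so ¬shared ∧ ¬owned ∨ owned is false there. This is the first violation.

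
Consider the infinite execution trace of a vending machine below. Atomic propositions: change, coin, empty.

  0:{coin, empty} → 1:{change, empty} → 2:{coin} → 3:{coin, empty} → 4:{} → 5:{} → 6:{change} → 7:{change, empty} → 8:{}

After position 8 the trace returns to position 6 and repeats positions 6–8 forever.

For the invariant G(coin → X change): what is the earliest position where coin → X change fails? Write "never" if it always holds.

2

Check coin → X change at each position in order: 0 ✓, 1 ✓.
At position 2 the labels are {coin} and the next position 3 has {coin, empty}, so coin → X change is false there. This is the first violation.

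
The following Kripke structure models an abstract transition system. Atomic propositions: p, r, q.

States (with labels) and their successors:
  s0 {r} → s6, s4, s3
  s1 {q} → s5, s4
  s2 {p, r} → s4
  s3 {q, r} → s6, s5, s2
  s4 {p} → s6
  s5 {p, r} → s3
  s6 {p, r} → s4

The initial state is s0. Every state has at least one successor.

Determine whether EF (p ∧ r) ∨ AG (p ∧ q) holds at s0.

Holds

States satisfying p ∧ r: {s2, s5, s6}.
States satisfying EF (p ∧ r): {s0, s1, s2, s3, s4, s5, s6}.
States satisfying p ∧ q: ∅.
States satisfying AG (p ∧ q): ∅.
States satisfying EF (p ∧ r) ∨ AG (p ∧ q): {s0, s1, s2, s3, s4, s5, s6}.
s0 ∈ Sat(EF (p ∧ r) ∨ AG (p ∧ q)).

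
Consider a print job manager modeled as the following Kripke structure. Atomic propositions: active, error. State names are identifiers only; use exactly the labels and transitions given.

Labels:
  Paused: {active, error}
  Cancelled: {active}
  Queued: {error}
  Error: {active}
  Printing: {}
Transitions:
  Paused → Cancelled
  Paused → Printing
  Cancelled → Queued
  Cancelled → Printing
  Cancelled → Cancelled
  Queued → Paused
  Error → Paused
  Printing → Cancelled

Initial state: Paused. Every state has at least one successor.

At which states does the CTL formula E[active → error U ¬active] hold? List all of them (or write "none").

States satisfying active → error: {Paused, Queued, Printing}.
States satisfying ¬active: {Queued, Printing}.
States satisfying E[active → error U ¬active]: {Paused, Queued, Printing}.

{Paused, Queued, Printing}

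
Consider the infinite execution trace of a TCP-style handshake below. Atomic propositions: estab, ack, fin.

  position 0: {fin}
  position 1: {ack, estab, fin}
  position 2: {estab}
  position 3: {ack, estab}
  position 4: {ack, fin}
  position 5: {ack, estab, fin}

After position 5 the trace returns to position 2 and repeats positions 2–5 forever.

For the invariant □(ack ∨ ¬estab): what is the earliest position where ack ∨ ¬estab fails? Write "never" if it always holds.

Check ack ∨ ¬estab at each position in order: 0 ✓, 1 ✓.
At position 2 the labels are {estab}, so ack ∨ ¬estab is false there. This is the first violation.

2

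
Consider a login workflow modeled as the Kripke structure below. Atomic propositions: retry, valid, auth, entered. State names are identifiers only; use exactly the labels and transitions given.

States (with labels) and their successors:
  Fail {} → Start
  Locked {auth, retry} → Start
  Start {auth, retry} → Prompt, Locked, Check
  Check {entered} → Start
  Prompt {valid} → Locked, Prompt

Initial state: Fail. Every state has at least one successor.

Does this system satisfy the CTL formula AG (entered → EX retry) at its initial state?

Satisfied

States satisfying entered → EX retry: {Fail, Locked, Start, Check, Prompt}.
States satisfying AG (entered → EX retry): {Fail, Locked, Start, Check, Prompt}.
Every state reachable from Fail satisfies entered → EX retry.
Fail ∈ Sat(AG (entered → EX retry)).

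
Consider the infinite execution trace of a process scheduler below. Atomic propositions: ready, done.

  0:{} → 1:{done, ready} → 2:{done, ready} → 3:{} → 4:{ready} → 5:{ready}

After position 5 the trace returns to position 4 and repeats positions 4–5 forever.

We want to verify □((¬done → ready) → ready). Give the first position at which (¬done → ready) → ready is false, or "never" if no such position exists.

never

(¬done → ready) → ready holds at every position 0..5, and those are all the positions the trace ever visits, so the invariant □((¬done → ready) → ready) is never violated.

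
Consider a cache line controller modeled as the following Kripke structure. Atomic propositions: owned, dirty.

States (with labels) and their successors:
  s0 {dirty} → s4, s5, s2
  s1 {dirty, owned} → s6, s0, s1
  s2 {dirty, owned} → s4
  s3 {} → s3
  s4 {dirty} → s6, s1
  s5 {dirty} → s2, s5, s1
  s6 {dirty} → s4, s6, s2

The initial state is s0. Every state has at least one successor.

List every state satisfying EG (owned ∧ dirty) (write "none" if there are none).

States satisfying owned ∧ dirty: {s1, s2}.
States satisfying EG (owned ∧ dirty): {s1}.

{s1}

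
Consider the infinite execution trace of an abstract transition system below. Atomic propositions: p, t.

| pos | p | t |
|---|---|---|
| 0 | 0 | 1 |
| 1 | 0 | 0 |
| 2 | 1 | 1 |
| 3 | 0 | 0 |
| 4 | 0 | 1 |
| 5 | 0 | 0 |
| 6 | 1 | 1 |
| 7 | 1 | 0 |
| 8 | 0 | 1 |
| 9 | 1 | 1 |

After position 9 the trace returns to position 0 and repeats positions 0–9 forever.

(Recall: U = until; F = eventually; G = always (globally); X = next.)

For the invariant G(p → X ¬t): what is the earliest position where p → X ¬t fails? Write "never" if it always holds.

7

Check p → X ¬t at each position in order: 0 ✓, 1 ✓, 2 ✓, 3 ✓, 4 ✓, 5 ✓, 6 ✓.
At position 7 the labels are {p} and the next position 8 has {t}, so p → X ¬t is false there. This is the first violation.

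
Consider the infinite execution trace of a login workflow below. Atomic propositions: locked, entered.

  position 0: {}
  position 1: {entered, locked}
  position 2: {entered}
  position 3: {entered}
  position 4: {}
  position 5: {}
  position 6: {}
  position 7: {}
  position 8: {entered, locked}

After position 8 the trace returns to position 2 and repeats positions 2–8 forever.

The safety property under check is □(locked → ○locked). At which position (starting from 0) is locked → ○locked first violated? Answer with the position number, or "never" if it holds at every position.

1

Check locked → ○locked at each position in order: 0 ✓.
At position 1 the labels are {entered, locked} and the next position 2 has {entered}, so locked → ○locked is false there. This is the first violation.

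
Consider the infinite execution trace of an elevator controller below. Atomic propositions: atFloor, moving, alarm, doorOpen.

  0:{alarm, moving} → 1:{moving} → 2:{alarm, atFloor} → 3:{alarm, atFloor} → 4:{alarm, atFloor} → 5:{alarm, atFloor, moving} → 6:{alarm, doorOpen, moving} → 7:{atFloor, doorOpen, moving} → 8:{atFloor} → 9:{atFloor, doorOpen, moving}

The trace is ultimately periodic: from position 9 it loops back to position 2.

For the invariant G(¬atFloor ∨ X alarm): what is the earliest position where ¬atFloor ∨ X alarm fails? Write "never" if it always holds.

7

Check ¬atFloor ∨ X alarm at each position in order: 0 ✓, 1 ✓, 2 ✓, 3 ✓, 4 ✓, 5 ✓, 6 ✓.
At position 7 the labels are {atFloor, doorOpen, moving} and the next position 8 has {atFloor}, so ¬atFloor ∨ X alarm is false there. This is the first violation.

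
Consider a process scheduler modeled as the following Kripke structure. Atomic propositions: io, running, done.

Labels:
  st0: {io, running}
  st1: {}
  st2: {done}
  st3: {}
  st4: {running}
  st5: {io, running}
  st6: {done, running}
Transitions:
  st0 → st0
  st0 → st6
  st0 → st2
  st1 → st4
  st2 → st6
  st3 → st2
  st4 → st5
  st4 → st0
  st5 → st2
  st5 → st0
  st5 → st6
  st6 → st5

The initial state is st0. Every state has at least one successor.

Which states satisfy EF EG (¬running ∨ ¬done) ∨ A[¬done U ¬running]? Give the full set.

{st0, st1, st2, st3, st4, st5, st6}

States satisfying EG (¬running ∨ ¬done): {st0, st1, st4, st5}.
States satisfying EF EG (¬running ∨ ¬done): {st0, st1, st2, st3, st4, st5, st6}.
States satisfying ¬done: {st0, st1, st3, st4, st5}.
States satisfying ¬running: {st1, st2, st3}.
States satisfying A[¬done U ¬running]: {st1, st2, st3}.
States satisfying EF EG (¬running ∨ ¬done) ∨ A[¬done U ¬running]: {st0, st1, st2, st3, st4, st5, st6}.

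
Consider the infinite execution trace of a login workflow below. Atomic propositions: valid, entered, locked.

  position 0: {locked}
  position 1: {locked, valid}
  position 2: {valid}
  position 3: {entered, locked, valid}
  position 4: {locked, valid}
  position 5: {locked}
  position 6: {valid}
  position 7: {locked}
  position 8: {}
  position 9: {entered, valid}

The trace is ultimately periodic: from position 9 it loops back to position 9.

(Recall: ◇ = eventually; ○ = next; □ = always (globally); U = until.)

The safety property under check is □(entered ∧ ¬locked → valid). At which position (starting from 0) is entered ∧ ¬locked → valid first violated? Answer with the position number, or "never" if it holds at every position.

entered ∧ ¬locked → valid holds at every position 0..9, and those are all the positions the trace ever visits, so the invariant □(entered ∧ ¬locked → valid) is never violated.

never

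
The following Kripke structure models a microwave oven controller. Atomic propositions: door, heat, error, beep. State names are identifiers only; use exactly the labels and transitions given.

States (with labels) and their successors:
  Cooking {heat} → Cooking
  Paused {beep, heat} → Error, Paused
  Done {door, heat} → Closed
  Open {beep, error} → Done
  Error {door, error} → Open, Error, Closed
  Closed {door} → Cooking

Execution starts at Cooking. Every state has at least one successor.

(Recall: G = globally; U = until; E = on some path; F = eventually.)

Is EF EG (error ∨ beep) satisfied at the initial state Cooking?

States satisfying EG (error ∨ beep): {Paused, Error}.
States satisfying EF EG (error ∨ beep): {Paused, Error}.
No suitable path/successor from Cooking witnesses the formula.
Cooking ∉ Sat(EF EG (error ∨ beep)).

Does not hold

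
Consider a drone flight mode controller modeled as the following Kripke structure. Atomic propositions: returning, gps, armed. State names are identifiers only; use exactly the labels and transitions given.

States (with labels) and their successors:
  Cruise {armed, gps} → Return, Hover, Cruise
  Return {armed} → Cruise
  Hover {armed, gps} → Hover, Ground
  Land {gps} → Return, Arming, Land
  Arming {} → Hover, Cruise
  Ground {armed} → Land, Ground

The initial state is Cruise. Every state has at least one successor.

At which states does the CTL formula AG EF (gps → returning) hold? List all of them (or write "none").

States satisfying EF (gps → returning): {Cruise, Return, Hover, Land, Arming, Ground}.
States satisfying AG EF (gps → returning): {Cruise, Return, Hover, Land, Arming, Ground}.

{Cruise, Return, Hover, Land, Arming, Ground}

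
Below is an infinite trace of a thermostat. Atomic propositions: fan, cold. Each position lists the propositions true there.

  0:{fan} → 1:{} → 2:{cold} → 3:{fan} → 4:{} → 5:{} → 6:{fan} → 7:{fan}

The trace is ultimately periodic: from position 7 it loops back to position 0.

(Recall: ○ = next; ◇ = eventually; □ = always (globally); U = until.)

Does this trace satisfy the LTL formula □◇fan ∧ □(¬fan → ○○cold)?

◇fan holds at every position 0..7, and those are all positions ever visited, so □◇fan holds.
¬fan → ○○cold must hold at every position from 0 onward. It fails at position 1, so □(¬fan → ○○cold) is false.
Positions where ¬fan holds: 1, 2, 4, 5.
Check ○○cold at each: 1→fails, 2→fails, 4→fails, 5→fails.
At position 0: □◇fan is true; □(¬fan → ○○cold) is false; so □◇fan ∧ □(¬fan → ○○cold) is false.

Violated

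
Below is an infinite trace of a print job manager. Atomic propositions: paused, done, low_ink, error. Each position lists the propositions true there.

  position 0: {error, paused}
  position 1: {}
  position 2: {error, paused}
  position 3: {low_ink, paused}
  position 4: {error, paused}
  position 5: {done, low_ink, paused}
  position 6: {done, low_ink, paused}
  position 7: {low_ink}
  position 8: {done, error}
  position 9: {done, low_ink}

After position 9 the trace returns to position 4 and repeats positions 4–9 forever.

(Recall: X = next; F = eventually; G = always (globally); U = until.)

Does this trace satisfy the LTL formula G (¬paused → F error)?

¬paused → F error holds at every position 0..9, and those are all positions ever visited, so G (¬paused → F error) holds.
Positions where ¬paused holds: 1, 7, 8, 9.
Check F error at each: 1→ok, 7→ok, 8→ok, 9→ok.

Yes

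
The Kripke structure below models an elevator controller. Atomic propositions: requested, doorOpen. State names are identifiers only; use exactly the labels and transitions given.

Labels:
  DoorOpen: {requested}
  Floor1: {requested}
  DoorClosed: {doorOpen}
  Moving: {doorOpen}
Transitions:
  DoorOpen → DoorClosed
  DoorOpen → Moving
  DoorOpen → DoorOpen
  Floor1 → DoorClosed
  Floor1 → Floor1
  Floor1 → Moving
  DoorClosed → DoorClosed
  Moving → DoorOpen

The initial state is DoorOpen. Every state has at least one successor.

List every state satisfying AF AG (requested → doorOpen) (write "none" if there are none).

States satisfying AG (requested → doorOpen): {DoorClosed}.
States satisfying AF AG (requested → doorOpen): {DoorClosed}.

{DoorClosed}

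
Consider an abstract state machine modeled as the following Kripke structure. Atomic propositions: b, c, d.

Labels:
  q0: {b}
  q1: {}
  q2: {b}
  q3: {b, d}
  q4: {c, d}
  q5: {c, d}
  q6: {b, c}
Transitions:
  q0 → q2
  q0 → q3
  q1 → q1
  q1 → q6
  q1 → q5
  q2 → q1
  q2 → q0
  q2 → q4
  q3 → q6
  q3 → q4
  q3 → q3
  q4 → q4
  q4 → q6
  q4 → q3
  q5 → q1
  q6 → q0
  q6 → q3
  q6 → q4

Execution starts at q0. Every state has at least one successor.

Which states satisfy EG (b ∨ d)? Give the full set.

{q0, q2, q3, q4, q6}

States satisfying b ∨ d: {q0, q2, q3, q4, q5, q6}.
States satisfying EG (b ∨ d): {q0, q2, q3, q4, q6}.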